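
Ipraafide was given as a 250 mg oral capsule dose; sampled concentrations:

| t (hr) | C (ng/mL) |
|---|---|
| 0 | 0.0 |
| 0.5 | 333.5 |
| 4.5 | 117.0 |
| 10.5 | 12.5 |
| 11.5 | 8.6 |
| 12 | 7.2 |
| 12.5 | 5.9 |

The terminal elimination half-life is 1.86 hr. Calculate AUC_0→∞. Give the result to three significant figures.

Trapezoidal AUC_0→12.5:
  [0→0.5]: (0.0+333.5)/2 × 0.5 = 83.375
  [0.5→4.5]: (333.5+117.0)/2 × 4 = 901.0
  [4.5→10.5]: (117.0+12.5)/2 × 6 = 388.5
  [10.5→11.5]: (12.5+8.6)/2 × 1 = 10.55
  [11.5→12]: (8.6+7.2)/2 × 0.5 = 3.95
  [12→12.5]: (7.2+5.9)/2 × 0.5 = 3.275
  Sum = 1390.65 ng/mL·hr
k_e = ln2 / t½ = 0.693147 / 1.86 = 0.3727 hr^-1
Extrapolated tail: C_last / k_e = 5.9 / 0.3727 = 15.830
AUC_0→∞ = 1390.65 + 15.830 = 1406.48 ng/mL·hr

AUC = 1410 ng/mL·hr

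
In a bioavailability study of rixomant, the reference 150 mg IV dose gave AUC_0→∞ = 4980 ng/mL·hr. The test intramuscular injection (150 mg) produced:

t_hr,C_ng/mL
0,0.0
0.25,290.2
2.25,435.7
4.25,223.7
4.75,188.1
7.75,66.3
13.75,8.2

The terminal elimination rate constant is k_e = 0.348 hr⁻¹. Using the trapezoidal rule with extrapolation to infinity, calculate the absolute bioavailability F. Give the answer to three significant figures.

F = 0.432

Trapezoidal AUC_0→13.75 (intramuscular injection):
  [0→0.25]: (0.0+290.2)/2 × 0.25 = 36.275
  [0.25→2.25]: (290.2+435.7)/2 × 2 = 725.9
  [2.25→4.25]: (435.7+223.7)/2 × 2 = 659.4
  [4.25→4.75]: (223.7+188.1)/2 × 0.5 = 102.95
  [4.75→7.75]: (188.1+66.3)/2 × 3 = 381.6
  [7.75→13.75]: (66.3+8.2)/2 × 6 = 223.5
  Sum = 2129.625 ng/mL·hr
Tail: C_last/k_e = 8.2/0.348 = 23.563
AUC_0→∞ (intramuscular injection) = 2129.625 + 23.563 = 2153.188 ng/mL·hr
F = (AUC_ev/D_ev)/(AUC_iv/D_iv) = (2153.188/150)/(4980/150) = 14.3546/33.2 = 0.4324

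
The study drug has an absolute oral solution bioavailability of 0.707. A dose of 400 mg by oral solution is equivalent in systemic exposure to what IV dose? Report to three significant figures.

D_iv = 283 mg

Systemic exposure from an extravascular dose = F × D_ev, so the equivalent IV dose is F × D_ev.
D_iv = F × D_ev = 0.707 × 400 = 282.8 mg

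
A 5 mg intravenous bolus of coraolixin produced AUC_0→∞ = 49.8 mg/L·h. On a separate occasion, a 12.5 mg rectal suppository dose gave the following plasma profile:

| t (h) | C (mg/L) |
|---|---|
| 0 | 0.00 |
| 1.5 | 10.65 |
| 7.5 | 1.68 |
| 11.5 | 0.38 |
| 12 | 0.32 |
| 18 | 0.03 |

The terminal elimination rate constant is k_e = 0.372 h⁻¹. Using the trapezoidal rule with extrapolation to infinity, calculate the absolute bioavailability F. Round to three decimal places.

F = 0.405

Trapezoidal AUC_0→18 (rectal suppository):
  [0→1.5]: (0.00+10.65)/2 × 1.5 = 7.9875
  [1.5→7.5]: (10.65+1.68)/2 × 6 = 36.99
  [7.5→11.5]: (1.68+0.38)/2 × 4 = 4.12
  [11.5→12]: (0.38+0.32)/2 × 0.5 = 0.175
  [12→18]: (0.32+0.03)/2 × 6 = 1.05
  Sum = 50.3225 mg/L·h
Tail: C_last/k_e = 0.03/0.372 = 0.081
AUC_0→∞ (rectal suppository) = 50.3225 + 0.081 = 50.4035 mg/L·h
F = (AUC_ev/D_ev)/(AUC_iv/D_iv) = (50.4035/12.5)/(49.8/5) = 4.03228/9.96 = 0.4048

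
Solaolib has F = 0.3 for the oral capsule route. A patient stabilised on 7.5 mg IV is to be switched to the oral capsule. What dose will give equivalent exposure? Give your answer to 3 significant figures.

D_oral = 25.0 mg

For equal systemic exposure: F × D_ev = D_iv
D_ev = D_iv / F = 7.5 / 0.3 = 25 mg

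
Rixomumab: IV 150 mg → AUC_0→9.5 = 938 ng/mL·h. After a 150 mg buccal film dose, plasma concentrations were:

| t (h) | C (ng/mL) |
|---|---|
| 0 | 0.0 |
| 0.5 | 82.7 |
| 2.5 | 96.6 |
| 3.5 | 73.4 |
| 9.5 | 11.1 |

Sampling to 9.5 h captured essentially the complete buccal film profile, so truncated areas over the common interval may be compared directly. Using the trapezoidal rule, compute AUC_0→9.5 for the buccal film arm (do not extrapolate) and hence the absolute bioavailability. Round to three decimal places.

Trapezoidal AUC_0→9.5 (buccal film):
  [0→0.5]: (0.0+82.7)/2 × 0.5 = 20.675
  [0.5→2.5]: (82.7+96.6)/2 × 2 = 179.3
  [2.5→3.5]: (96.6+73.4)/2 × 1 = 85.0
  [3.5→9.5]: (73.4+11.1)/2 × 6 = 253.5
  Sum = 538.475 ng/mL·h
F = (AUC_ev/D_ev)/(AUC_iv/D_iv) = (538.475/150)/(938/150) = 3.58983/6.25333 = 0.5741

F = 0.574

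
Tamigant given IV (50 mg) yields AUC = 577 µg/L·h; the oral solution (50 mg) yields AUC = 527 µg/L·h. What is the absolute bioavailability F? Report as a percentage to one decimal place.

F = (AUC_ev / D_ev) / (AUC_iv / D_iv)
  = (527/50) / (577/50)
  = 10.54 / 11.54 = 0.9133
  = 91.33%

F = 91.3%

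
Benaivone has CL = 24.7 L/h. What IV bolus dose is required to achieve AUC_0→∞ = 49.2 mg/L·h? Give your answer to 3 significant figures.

Dose = 1220 mg

Dose_iv = CL × AUC_0→∞
     = 24.7 × 49.2 = 1215.24 mg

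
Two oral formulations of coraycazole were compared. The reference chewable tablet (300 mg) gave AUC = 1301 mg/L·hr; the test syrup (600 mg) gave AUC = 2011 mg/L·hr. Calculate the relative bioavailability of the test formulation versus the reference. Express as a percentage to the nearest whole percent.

F_rel = (AUC_test/D_test) / (AUC_ref/D_ref)
      = (2011/600) / (1301/300)
      = 3.35167 / 4.33667 = 0.7729 = 77.29%

F_rel = 77%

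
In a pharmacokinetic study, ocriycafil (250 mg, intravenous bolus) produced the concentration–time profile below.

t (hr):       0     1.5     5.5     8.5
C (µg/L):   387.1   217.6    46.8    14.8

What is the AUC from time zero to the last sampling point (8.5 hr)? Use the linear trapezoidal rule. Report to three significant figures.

AUC = 1070 µg/L·hr

Trapezoidal AUC_0→8.5:
  [0→1.5]: (387.1+217.6)/2 × 1.5 = 453.525
  [1.5→5.5]: (217.6+46.8)/2 × 4 = 528.8
  [5.5→8.5]: (46.8+14.8)/2 × 3 = 92.4
  Sum = 1074.725 µg/L·hr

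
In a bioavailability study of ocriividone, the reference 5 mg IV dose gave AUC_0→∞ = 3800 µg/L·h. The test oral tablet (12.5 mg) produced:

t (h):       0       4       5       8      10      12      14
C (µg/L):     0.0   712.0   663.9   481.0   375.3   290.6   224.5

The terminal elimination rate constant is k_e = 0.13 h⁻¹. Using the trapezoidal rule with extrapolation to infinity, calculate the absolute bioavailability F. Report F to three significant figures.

Trapezoidal AUC_0→14 (oral tablet):
  [0→4]: (0.0+712.0)/2 × 4 = 1424.0
  [4→5]: (712.0+663.9)/2 × 1 = 687.95
  [5→8]: (663.9+481.0)/2 × 3 = 1717.35
  [8→10]: (481.0+375.3)/2 × 2 = 856.3
  [10→12]: (375.3+290.6)/2 × 2 = 665.9
  [12→14]: (290.6+224.5)/2 × 2 = 515.1
  Sum = 5866.6 µg/L·h
Tail: C_last/k_e = 224.5/0.13 = 1726.923
AUC_0→∞ (oral tablet) = 5866.6 + 1726.923 = 7593.523 µg/L·h
F = (AUC_ev/D_ev)/(AUC_iv/D_iv) = (7593.523/12.5)/(3800/5) = 607.48184/760 = 0.7993

F = 0.799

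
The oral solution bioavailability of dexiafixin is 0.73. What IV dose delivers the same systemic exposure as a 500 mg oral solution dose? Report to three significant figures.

D_iv = 365 mg

Systemic exposure from an extravascular dose = F × D_ev, so the equivalent IV dose is F × D_ev.
D_iv = F × D_ev = 0.73 × 500 = 365 mg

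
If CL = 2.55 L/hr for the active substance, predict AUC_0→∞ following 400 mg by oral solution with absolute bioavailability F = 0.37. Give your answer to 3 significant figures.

AUC_0→∞ = F × Dose / CL
        = 0.37 × 400 / 2.55 = 58.0392 mg/L·hr

AUC = 58.0 mg/L·hr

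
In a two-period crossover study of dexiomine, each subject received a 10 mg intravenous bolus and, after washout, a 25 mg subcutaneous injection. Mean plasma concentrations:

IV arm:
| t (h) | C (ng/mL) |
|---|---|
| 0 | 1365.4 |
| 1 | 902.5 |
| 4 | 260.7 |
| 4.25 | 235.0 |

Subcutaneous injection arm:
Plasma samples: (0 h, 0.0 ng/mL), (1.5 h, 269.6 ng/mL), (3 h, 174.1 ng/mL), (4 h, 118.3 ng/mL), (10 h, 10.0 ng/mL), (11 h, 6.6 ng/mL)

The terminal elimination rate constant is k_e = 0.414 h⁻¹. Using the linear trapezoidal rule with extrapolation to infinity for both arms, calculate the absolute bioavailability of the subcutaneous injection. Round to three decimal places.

F = 0.124

Trapezoidal AUC_0→4.25 (IV):
  [0→1]: (1365.4+902.5)/2 × 1 = 1133.95
  [1→4]: (902.5+260.7)/2 × 3 = 1744.8
  [4→4.25]: (260.7+235.0)/2 × 0.25 = 61.9625
  Sum = 2940.7125 ng/mL·h
IV tail: 235.0/0.414 = 567.633; AUC_iv,0→∞ = 2940.7125 + 567.633 = 3508.3455 ng/mL·h
Trapezoidal AUC_0→11 (subcutaneous injection):
  [0→1.5]: (0.0+269.6)/2 × 1.5 = 202.2
  [1.5→3]: (269.6+174.1)/2 × 1.5 = 332.775
  [3→4]: (174.1+118.3)/2 × 1 = 146.2
  [4→10]: (118.3+10.0)/2 × 6 = 384.9
  [10→11]: (10.0+6.6)/2 × 1 = 8.3
  Sum = 1074.375 ng/mL·h
subcutaneous injection tail: 6.6/0.414 = 15.942; AUC_ev,0→∞ = 1074.375 + 15.942 = 1090.317 ng/mL·h
F = (AUC_ev/D_ev)/(AUC_iv/D_iv) = (1090.317/25)/(3508.3455/10) = 43.61268/350.83455 = 0.1243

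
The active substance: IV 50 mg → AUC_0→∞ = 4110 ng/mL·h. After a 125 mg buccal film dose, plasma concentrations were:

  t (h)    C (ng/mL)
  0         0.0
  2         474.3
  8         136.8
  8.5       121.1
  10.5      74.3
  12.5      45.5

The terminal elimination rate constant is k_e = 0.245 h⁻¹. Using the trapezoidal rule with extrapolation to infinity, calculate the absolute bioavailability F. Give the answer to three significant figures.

F = 0.280

Trapezoidal AUC_0→12.5 (buccal film):
  [0→2]: (0.0+474.3)/2 × 2 = 474.3
  [2→8]: (474.3+136.8)/2 × 6 = 1833.3
  [8→8.5]: (136.8+121.1)/2 × 0.5 = 64.475
  [8.5→10.5]: (121.1+74.3)/2 × 2 = 195.4
  [10.5→12.5]: (74.3+45.5)/2 × 2 = 119.8
  Sum = 2687.275 ng/mL·h
Tail: C_last/k_e = 45.5/0.245 = 185.714
AUC_0→∞ (buccal film) = 2687.275 + 185.714 = 2872.989 ng/mL·h
F = (AUC_ev/D_ev)/(AUC_iv/D_iv) = (2872.989/125)/(4110/50) = 22.983912/82.2 = 0.2796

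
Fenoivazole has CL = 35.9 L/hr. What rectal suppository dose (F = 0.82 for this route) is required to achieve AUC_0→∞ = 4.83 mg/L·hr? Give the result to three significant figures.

Dose = 211 mg

Dose = CL × AUC_0→∞ / F
     = 35.9 × 4.83 / 0.82 = 211.46 mg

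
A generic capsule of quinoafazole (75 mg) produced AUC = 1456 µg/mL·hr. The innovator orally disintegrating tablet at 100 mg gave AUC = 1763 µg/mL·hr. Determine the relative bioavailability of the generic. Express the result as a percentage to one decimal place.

F_rel = (AUC_test/D_test) / (AUC_ref/D_ref)
      = (1456/75) / (1763/100)
      = 19.4133 / 17.63 = 1.1012 = 110.12%

F_rel = 110.1%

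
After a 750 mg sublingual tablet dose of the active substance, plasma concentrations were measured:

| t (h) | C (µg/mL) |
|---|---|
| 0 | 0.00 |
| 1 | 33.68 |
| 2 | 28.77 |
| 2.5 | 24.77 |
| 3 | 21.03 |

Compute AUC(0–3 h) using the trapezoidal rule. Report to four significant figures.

Trapezoidal AUC_0→3:
  [0→1]: (0.00+33.68)/2 × 1 = 16.84
  [1→2]: (33.68+28.77)/2 × 1 = 31.225
  [2→2.5]: (28.77+24.77)/2 × 0.5 = 13.385
  [2.5→3]: (24.77+21.03)/2 × 0.5 = 11.45
  Sum = 72.9 µg/mL·h

AUC = 72.90 µg/mL·h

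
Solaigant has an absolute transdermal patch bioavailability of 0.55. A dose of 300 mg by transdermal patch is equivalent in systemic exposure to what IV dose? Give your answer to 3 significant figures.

D_iv = 165 mg

Systemic exposure from an extravascular dose = F × D_ev, so the equivalent IV dose is F × D_ev.
D_iv = F × D_ev = 0.55 × 300 = 165 mg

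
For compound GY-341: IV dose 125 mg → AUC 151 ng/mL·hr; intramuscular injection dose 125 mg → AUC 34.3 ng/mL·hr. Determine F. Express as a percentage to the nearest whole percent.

F = 23%

F = (AUC_ev / D_ev) / (AUC_iv / D_iv)
  = (34.3/125) / (151/125)
  = 0.2744 / 1.208 = 0.2272
  = 22.72%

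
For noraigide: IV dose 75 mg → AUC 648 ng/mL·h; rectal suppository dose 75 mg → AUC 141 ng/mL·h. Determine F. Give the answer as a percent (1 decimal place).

F = 21.8%

F = (AUC_ev / D_ev) / (AUC_iv / D_iv)
  = (141/75) / (648/75)
  = 1.88 / 8.64 = 0.2176
  = 21.76%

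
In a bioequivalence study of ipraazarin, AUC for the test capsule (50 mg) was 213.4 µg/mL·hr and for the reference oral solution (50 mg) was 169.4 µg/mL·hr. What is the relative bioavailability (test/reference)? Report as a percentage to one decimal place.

F_rel = (AUC_test/D_test) / (AUC_ref/D_ref)
      = (213.4/50) / (169.4/50)
      = 4.268 / 3.388 = 1.2597 = 125.97%

F_rel = 126.0%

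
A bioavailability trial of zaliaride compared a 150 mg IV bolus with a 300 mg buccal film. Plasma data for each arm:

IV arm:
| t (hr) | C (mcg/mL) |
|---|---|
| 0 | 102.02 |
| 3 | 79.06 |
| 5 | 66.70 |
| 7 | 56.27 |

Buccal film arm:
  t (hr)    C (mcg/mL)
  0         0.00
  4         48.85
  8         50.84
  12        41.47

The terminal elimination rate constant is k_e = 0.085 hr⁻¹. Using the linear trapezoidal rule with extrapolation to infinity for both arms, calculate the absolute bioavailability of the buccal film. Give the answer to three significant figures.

F = 0.403

Trapezoidal AUC_0→7 (IV):
  [0→3]: (102.02+79.06)/2 × 3 = 271.62
  [3→5]: (79.06+66.70)/2 × 2 = 145.76
  [5→7]: (66.70+56.27)/2 × 2 = 122.97
  Sum = 540.35 mcg/mL·hr
IV tail: 56.27/0.085 = 662.000; AUC_iv,0→∞ = 540.35 + 662.000 = 1202.35 mcg/mL·hr
Trapezoidal AUC_0→12 (buccal film):
  [0→4]: (0.00+48.85)/2 × 4 = 97.7
  [4→8]: (48.85+50.84)/2 × 4 = 199.38
  [8→12]: (50.84+41.47)/2 × 4 = 184.62
  Sum = 481.7 mcg/mL·hr
buccal film tail: 41.47/0.085 = 487.882; AUC_ev,0→∞ = 481.7 + 487.882 = 969.582 mcg/mL·hr
F = (AUC_ev/D_ev)/(AUC_iv/D_iv) = (969.582/300)/(1202.35/150) = 3.23194/8.01567 = 0.4032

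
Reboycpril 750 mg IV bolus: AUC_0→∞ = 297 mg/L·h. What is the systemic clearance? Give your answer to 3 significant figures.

CL = 2.53 L/h

CL = Dose_iv / AUC_0→∞
   = 750 / 297 = 2.52525 L/h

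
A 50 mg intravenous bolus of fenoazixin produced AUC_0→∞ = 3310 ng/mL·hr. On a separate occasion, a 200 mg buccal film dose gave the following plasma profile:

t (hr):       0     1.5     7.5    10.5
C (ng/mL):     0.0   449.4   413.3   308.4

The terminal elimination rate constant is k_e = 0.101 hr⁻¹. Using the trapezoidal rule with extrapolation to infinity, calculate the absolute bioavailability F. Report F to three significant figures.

F = 0.533

Trapezoidal AUC_0→10.5 (buccal film):
  [0→1.5]: (0.0+449.4)/2 × 1.5 = 337.05
  [1.5→7.5]: (449.4+413.3)/2 × 6 = 2588.1
  [7.5→10.5]: (413.3+308.4)/2 × 3 = 1082.55
  Sum = 4007.7 ng/mL·hr
Tail: C_last/k_e = 308.4/0.101 = 3053.465
AUC_0→∞ (buccal film) = 4007.7 + 3053.465 = 7061.165 ng/mL·hr
F = (AUC_ev/D_ev)/(AUC_iv/D_iv) = (7061.165/200)/(3310/50) = 35.305825/66.2 = 0.5333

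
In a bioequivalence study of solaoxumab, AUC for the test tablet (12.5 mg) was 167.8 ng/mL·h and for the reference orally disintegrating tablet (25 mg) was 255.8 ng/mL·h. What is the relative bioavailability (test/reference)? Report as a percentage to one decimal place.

F_rel = (AUC_test/D_test) / (AUC_ref/D_ref)
      = (167.8/12.5) / (255.8/25)
      = 13.424 / 10.232 = 1.3120 = 131.20%

F_rel = 131.2%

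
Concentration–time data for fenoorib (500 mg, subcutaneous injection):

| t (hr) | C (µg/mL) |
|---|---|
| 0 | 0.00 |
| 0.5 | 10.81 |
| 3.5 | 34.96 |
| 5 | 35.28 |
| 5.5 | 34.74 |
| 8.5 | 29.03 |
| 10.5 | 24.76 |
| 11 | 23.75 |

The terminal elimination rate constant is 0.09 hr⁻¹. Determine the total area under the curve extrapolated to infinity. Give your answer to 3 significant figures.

AUC = 567 µg/mL·hr

Trapezoidal AUC_0→11:
  [0→0.5]: (0.00+10.81)/2 × 0.5 = 2.7025
  [0.5→3.5]: (10.81+34.96)/2 × 3 = 68.655
  [3.5→5]: (34.96+35.28)/2 × 1.5 = 52.68
  [5→5.5]: (35.28+34.74)/2 × 0.5 = 17.505
  [5.5→8.5]: (34.74+29.03)/2 × 3 = 95.655
  [8.5→10.5]: (29.03+24.76)/2 × 2 = 53.79
  [10.5→11]: (24.76+23.75)/2 × 0.5 = 12.1275
  Sum = 303.115 µg/mL·hr
Extrapolated tail: C_last / k_e = 23.75 / 0.09 = 263.889
AUC_0→∞ = 303.115 + 263.889 = 567.004 µg/mL·hr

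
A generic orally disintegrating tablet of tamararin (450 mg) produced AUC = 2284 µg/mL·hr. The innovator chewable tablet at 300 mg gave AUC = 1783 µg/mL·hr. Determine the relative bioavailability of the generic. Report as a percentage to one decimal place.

F_rel = (AUC_test/D_test) / (AUC_ref/D_ref)
      = (2284/450) / (1783/300)
      = 5.07556 / 5.94333 = 0.8540 = 85.40%

F_rel = 85.4%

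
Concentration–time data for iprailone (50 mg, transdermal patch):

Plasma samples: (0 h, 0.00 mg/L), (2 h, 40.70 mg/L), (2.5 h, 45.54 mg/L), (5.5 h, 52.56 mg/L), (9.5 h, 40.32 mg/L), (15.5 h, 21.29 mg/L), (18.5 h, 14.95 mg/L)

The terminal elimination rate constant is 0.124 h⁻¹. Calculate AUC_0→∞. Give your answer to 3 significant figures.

Trapezoidal AUC_0→18.5:
  [0→2]: (0.00+40.70)/2 × 2 = 40.7
  [2→2.5]: (40.70+45.54)/2 × 0.5 = 21.56
  [2.5→5.5]: (45.54+52.56)/2 × 3 = 147.15
  [5.5→9.5]: (52.56+40.32)/2 × 4 = 185.76
  [9.5→15.5]: (40.32+21.29)/2 × 6 = 184.83
  [15.5→18.5]: (21.29+14.95)/2 × 3 = 54.36
  Sum = 634.36 mg/L·h
Extrapolated tail: C_last / k_e = 14.95 / 0.124 = 120.565
AUC_0→∞ = 634.36 + 120.565 = 754.925 mg/L·h

AUC = 755 mg/L·h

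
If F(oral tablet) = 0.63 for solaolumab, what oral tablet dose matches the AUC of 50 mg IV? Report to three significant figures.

D_oral = 79.4 mg

For equal systemic exposure: F × D_ev = D_iv
D_ev = D_iv / F = 50 / 0.63 = 79.3651 mg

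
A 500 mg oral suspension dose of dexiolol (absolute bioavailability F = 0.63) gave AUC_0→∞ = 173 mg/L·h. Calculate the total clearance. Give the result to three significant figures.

CL = 1.82 L/h

CL = F × Dose / AUC_0→∞
   = 0.63 × 500 / 173 = 1.82081 L/h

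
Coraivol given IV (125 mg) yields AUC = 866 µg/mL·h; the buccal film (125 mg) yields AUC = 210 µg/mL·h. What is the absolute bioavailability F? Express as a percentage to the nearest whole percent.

F = 24%

F = (AUC_ev / D_ev) / (AUC_iv / D_iv)
  = (210/125) / (866/125)
  = 1.68 / 6.928 = 0.2425
  = 24.25%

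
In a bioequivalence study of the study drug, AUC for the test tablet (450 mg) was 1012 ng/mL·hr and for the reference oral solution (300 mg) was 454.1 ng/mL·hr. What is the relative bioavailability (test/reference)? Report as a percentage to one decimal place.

F_rel = (AUC_test/D_test) / (AUC_ref/D_ref)
      = (1012/450) / (454.1/300)
      = 2.24889 / 1.51367 = 1.4857 = 148.57%

F_rel = 148.6%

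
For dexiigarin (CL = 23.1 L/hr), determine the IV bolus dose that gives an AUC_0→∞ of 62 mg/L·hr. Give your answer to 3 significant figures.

Dose_iv = CL × AUC_0→∞
     = 23.1 × 62 = 1432.2 mg

Dose = 1430 mg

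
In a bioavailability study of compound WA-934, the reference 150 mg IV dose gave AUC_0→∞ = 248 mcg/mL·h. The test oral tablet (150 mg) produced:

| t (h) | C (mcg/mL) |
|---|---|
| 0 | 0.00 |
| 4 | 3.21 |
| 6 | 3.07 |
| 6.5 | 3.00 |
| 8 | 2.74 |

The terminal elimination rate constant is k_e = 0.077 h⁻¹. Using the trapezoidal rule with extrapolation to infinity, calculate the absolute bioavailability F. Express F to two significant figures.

F = 0.22

Trapezoidal AUC_0→8 (oral tablet):
  [0→4]: (0.00+3.21)/2 × 4 = 6.42
  [4→6]: (3.21+3.07)/2 × 2 = 6.28
  [6→6.5]: (3.07+3.00)/2 × 0.5 = 1.5175
  [6.5→8]: (3.00+2.74)/2 × 1.5 = 4.305
  Sum = 18.5225 mcg/mL·h
Tail: C_last/k_e = 2.74/0.077 = 35.584
AUC_0→∞ (oral tablet) = 18.5225 + 35.584 = 54.1065 mcg/mL·h
F = (AUC_ev/D_ev)/(AUC_iv/D_iv) = (54.1065/150)/(248/150) = 0.36071/1.65333 = 0.2182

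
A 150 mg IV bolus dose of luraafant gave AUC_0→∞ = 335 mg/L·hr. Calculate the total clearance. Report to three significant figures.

CL = 0.448 L/hr

CL = Dose_iv / AUC_0→∞
   = 150 / 335 = 0.447761 L/hr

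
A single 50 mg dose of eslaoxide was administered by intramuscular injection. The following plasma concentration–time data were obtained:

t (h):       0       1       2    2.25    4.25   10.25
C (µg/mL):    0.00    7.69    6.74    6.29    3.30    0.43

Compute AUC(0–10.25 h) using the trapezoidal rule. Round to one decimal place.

AUC = 33.5 µg/mL·h

Trapezoidal AUC_0→10.25:
  [0→1]: (0.00+7.69)/2 × 1 = 3.845
  [1→2]: (7.69+6.74)/2 × 1 = 7.215
  [2→2.25]: (6.74+6.29)/2 × 0.25 = 1.62875
  [2.25→4.25]: (6.29+3.30)/2 × 2 = 9.59
  [4.25→10.25]: (3.30+0.43)/2 × 6 = 11.19
  Sum = 33.46875 µg/mL·h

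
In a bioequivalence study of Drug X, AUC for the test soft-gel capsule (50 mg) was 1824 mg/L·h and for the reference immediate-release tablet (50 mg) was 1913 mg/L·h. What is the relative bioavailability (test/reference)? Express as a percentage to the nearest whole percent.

F_rel = 95%

F_rel = (AUC_test/D_test) / (AUC_ref/D_ref)
      = (1824/50) / (1913/50)
      = 36.48 / 38.26 = 0.9535 = 95.35%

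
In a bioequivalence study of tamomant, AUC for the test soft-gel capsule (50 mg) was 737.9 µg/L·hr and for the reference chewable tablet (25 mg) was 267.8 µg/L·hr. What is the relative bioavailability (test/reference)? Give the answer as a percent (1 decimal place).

F_rel = 137.8%

F_rel = (AUC_test/D_test) / (AUC_ref/D_ref)
      = (737.9/50) / (267.8/25)
      = 14.758 / 10.712 = 1.3777 = 137.77%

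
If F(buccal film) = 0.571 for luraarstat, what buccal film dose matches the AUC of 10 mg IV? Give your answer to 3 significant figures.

For equal systemic exposure: F × D_ev = D_iv
D_ev = D_iv / F = 10 / 0.571 = 17.5131 mg

D_buccal = 17.5 mg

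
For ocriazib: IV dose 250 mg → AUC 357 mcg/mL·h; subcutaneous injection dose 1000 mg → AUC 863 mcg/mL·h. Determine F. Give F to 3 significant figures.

F = (AUC_ev / D_ev) / (AUC_iv / D_iv)
  = (863/1000) / (357/250)
  = 0.863 / 1.428 = 0.6043

F = 0.604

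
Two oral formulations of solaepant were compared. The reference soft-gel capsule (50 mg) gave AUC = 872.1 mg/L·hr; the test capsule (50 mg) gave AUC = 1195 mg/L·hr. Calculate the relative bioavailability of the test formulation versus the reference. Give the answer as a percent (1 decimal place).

F_rel = 137.0%

F_rel = (AUC_test/D_test) / (AUC_ref/D_ref)
      = (1195/50) / (872.1/50)
      = 23.9 / 17.442 = 1.3703 = 137.03%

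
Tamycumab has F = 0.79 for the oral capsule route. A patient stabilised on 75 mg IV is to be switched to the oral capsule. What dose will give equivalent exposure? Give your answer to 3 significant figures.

D_oral = 94.9 mg

For equal systemic exposure: F × D_ev = D_iv
D_ev = D_iv / F = 75 / 0.79 = 94.9367 mg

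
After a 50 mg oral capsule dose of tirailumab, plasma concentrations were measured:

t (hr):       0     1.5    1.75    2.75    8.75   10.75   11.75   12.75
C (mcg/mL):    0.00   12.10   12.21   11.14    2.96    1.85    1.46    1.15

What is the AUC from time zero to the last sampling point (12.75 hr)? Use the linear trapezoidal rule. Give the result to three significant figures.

AUC = 73.9 mcg/mL·hr

Trapezoidal AUC_0→12.75:
  [0→1.5]: (0.00+12.10)/2 × 1.5 = 9.075
  [1.5→1.75]: (12.10+12.21)/2 × 0.25 = 3.03875
  [1.75→2.75]: (12.21+11.14)/2 × 1 = 11.675
  [2.75→8.75]: (11.14+2.96)/2 × 6 = 42.3
  [8.75→10.75]: (2.96+1.85)/2 × 2 = 4.81
  [10.75→11.75]: (1.85+1.46)/2 × 1 = 1.655
  [11.75→12.75]: (1.46+1.15)/2 × 1 = 1.305
  Sum = 73.85875 mcg/mL·hr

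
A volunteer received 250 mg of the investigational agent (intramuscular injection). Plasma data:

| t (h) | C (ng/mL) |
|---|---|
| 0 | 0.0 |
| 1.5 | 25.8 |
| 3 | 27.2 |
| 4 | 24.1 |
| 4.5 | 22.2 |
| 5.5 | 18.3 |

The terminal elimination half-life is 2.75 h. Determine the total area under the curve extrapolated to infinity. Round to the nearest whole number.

AUC = 189 ng/mL·h

Trapezoidal AUC_0→5.5:
  [0→1.5]: (0.0+25.8)/2 × 1.5 = 19.35
  [1.5→3]: (25.8+27.2)/2 × 1.5 = 39.75
  [3→4]: (27.2+24.1)/2 × 1 = 25.65
  [4→4.5]: (24.1+22.2)/2 × 0.5 = 11.575
  [4.5→5.5]: (22.2+18.3)/2 × 1 = 20.25
  Sum = 116.575 ng/mL·h
k_e = ln2 / t½ = 0.693147 / 2.75 = 0.2521 h^-1
Extrapolated tail: C_last / k_e = 18.3 / 0.2521 = 72.590
AUC_0→∞ = 116.575 + 72.590 = 189.165 ng/mL·h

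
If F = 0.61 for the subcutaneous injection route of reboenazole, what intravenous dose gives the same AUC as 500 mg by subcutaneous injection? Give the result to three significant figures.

Systemic exposure from an extravascular dose = F × D_ev, so the equivalent IV dose is F × D_ev.
D_iv = F × D_ev = 0.61 × 500 = 305 mg

D_iv = 305 mg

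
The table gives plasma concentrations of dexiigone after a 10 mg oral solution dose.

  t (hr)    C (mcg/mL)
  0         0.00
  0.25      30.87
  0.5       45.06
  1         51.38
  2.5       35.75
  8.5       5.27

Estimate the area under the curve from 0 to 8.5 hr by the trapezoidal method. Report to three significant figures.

AUC = 226 mcg/mL·hr

Trapezoidal AUC_0→8.5:
  [0→0.25]: (0.00+30.87)/2 × 0.25 = 3.85875
  [0.25→0.5]: (30.87+45.06)/2 × 0.25 = 9.49125
  [0.5→1]: (45.06+51.38)/2 × 0.5 = 24.11
  [1→2.5]: (51.38+35.75)/2 × 1.5 = 65.3475
  [2.5→8.5]: (35.75+5.27)/2 × 6 = 123.06
  Sum = 225.8675 mcg/mL·hr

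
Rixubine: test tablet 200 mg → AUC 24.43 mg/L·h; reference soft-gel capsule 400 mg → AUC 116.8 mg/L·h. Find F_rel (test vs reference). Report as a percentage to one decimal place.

F_rel = (AUC_test/D_test) / (AUC_ref/D_ref)
      = (24.43/200) / (116.8/400)
      = 0.12215 / 0.292 = 0.4183 = 41.83%

F_rel = 41.8%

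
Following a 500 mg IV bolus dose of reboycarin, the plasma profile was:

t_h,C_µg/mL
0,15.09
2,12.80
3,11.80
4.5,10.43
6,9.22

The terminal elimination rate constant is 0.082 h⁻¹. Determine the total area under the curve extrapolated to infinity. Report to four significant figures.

Trapezoidal AUC_0→6:
  [0→2]: (15.09+12.80)/2 × 2 = 27.89
  [2→3]: (12.80+11.80)/2 × 1 = 12.3
  [3→4.5]: (11.80+10.43)/2 × 1.5 = 16.6725
  [4.5→6]: (10.43+9.22)/2 × 1.5 = 14.7375
  Sum = 71.6 µg/mL·h
Extrapolated tail: C_last / k_e = 9.22 / 0.082 = 112.439
AUC_0→∞ = 71.6 + 112.439 = 184.039 µg/mL·h

AUC = 184.0 µg/mL·h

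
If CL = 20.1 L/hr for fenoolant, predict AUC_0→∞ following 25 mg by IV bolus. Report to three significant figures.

AUC = 1.24 mg/L·hr

AUC_0→∞ = Dose_iv / CL
        = 25 / 20.1 = 1.24378 mg/L·hr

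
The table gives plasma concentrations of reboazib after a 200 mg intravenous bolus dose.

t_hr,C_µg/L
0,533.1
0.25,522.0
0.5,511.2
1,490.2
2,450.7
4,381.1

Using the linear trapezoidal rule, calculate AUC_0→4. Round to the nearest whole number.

Trapezoidal AUC_0→4:
  [0→0.25]: (533.1+522.0)/2 × 0.25 = 131.8875
  [0.25→0.5]: (522.0+511.2)/2 × 0.25 = 129.15
  [0.5→1]: (511.2+490.2)/2 × 0.5 = 250.35
  [1→2]: (490.2+450.7)/2 × 1 = 470.45
  [2→4]: (450.7+381.1)/2 × 2 = 831.8
  Sum = 1813.6375 µg/L·hr

AUC = 1814 µg/L·hr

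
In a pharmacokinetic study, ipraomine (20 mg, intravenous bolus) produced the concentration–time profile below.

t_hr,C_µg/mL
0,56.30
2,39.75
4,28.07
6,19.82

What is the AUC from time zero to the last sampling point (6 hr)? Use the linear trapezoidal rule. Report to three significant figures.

AUC = 212 µg/mL·hr

Trapezoidal AUC_0→6:
  [0→2]: (56.30+39.75)/2 × 2 = 96.05
  [2→4]: (39.75+28.07)/2 × 2 = 67.82
  [4→6]: (28.07+19.82)/2 × 2 = 47.89
  Sum = 211.76 µg/mL·hr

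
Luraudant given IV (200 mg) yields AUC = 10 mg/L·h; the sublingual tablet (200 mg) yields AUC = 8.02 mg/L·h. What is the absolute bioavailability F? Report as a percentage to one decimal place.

F = (AUC_ev / D_ev) / (AUC_iv / D_iv)
  = (8.02/200) / (10/200)
  = 0.0401 / 0.05 = 0.8020
  = 80.20%

F = 80.2%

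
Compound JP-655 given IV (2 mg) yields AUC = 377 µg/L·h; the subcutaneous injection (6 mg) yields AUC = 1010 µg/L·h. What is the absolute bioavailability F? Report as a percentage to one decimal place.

F = (AUC_ev / D_ev) / (AUC_iv / D_iv)
  = (1010/6) / (377/2)
  = 168.333 / 188.5 = 0.8930
  = 89.30%

F = 89.3%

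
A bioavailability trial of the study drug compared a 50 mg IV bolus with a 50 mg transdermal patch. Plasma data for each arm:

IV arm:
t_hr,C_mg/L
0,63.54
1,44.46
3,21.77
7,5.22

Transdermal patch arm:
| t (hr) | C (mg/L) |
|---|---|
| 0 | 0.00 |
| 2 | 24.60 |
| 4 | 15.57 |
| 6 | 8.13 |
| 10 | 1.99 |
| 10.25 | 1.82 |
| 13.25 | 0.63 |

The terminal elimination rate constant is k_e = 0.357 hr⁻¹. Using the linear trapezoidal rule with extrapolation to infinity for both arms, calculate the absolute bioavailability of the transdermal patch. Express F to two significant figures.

Trapezoidal AUC_0→7 (IV):
  [0→1]: (63.54+44.46)/2 × 1 = 54.0
  [1→3]: (44.46+21.77)/2 × 2 = 66.23
  [3→7]: (21.77+5.22)/2 × 4 = 53.98
  Sum = 174.21 mg/L·hr
IV tail: 5.22/0.357 = 14.622; AUC_iv,0→∞ = 174.21 + 14.622 = 188.832 mg/L·hr
Trapezoidal AUC_0→13.25 (transdermal patch):
  [0→2]: (0.00+24.60)/2 × 2 = 24.6
  [2→4]: (24.60+15.57)/2 × 2 = 40.17
  [4→6]: (15.57+8.13)/2 × 2 = 23.7
  [6→10]: (8.13+1.99)/2 × 4 = 20.24
  [10→10.25]: (1.99+1.82)/2 × 0.25 = 0.47625
  [10.25→13.25]: (1.82+0.63)/2 × 3 = 3.675
  Sum = 112.86125 mg/L·hr
transdermal patch tail: 0.63/0.357 = 1.765; AUC_ev,0→∞ = 112.86125 + 1.765 = 114.62625 mg/L·hr
F = (AUC_ev/D_ev)/(AUC_iv/D_iv) = (114.62625/50)/(188.832/50) = 2.292525/3.77664 = 0.6070

F = 0.61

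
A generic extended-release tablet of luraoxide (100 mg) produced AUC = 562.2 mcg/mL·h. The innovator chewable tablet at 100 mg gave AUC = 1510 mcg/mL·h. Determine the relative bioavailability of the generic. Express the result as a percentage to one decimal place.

F_rel = 37.2%

F_rel = (AUC_test/D_test) / (AUC_ref/D_ref)
      = (562.2/100) / (1510/100)
      = 5.622 / 15.1 = 0.3723 = 37.23%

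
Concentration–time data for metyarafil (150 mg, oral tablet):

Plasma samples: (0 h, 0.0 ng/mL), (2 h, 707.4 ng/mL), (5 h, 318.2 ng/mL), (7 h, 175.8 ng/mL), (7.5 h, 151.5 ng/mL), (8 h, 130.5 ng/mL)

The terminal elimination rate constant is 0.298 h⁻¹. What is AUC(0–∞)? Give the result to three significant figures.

AUC = 3330 ng/mL·h

Trapezoidal AUC_0→8:
  [0→2]: (0.0+707.4)/2 × 2 = 707.4
  [2→5]: (707.4+318.2)/2 × 3 = 1538.4
  [5→7]: (318.2+175.8)/2 × 2 = 494.0
  [7→7.5]: (175.8+151.5)/2 × 0.5 = 81.825
  [7.5→8]: (151.5+130.5)/2 × 0.5 = 70.5
  Sum = 2892.125 ng/mL·h
Extrapolated tail: C_last / k_e = 130.5 / 0.298 = 437.919
AUC_0→∞ = 2892.125 + 437.919 = 3330.044 ng/mL·h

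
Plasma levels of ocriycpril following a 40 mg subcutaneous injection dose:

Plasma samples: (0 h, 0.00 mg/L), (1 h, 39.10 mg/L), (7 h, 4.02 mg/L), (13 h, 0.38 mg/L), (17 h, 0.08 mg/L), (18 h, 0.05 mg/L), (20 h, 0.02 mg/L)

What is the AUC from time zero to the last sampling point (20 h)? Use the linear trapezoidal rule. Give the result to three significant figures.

Trapezoidal AUC_0→20:
  [0→1]: (0.00+39.10)/2 × 1 = 19.55
  [1→7]: (39.10+4.02)/2 × 6 = 129.36
  [7→13]: (4.02+0.38)/2 × 6 = 13.2
  [13→17]: (0.38+0.08)/2 × 4 = 0.92
  [17→18]: (0.08+0.05)/2 × 1 = 0.065
  [18→20]: (0.05+0.02)/2 × 2 = 0.07
  Sum = 163.165 mg/L·h

AUC = 163 mg/L·h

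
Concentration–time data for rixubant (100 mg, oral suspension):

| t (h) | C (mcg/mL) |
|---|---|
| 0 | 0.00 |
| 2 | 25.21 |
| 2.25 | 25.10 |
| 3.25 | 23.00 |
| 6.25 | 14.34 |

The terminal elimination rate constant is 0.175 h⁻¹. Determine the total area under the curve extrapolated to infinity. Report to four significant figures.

AUC = 193.5 mcg/mL·h

Trapezoidal AUC_0→6.25:
  [0→2]: (0.00+25.21)/2 × 2 = 25.21
  [2→2.25]: (25.21+25.10)/2 × 0.25 = 6.28875
  [2.25→3.25]: (25.10+23.00)/2 × 1 = 24.05
  [3.25→6.25]: (23.00+14.34)/2 × 3 = 56.01
  Sum = 111.55875 mcg/mL·h
Extrapolated tail: C_last / k_e = 14.34 / 0.175 = 81.943
AUC_0→∞ = 111.55875 + 81.943 = 193.50175 mcg/mL·h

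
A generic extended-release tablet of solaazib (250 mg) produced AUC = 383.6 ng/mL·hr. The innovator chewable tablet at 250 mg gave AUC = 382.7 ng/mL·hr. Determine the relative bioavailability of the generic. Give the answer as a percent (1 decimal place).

F_rel = (AUC_test/D_test) / (AUC_ref/D_ref)
      = (383.6/250) / (382.7/250)
      = 1.5344 / 1.5308 = 1.0024 = 100.24%

F_rel = 100.2%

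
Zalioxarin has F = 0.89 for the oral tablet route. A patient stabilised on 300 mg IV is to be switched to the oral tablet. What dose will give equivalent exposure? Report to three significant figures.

D_oral = 337 mg

For equal systemic exposure: F × D_ev = D_iv
D_ev = D_iv / F = 300 / 0.89 = 337.079 mg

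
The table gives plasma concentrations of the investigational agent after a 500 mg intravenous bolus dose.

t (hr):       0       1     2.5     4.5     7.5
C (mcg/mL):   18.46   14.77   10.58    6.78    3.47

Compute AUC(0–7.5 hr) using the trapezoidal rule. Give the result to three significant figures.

Trapezoidal AUC_0→7.5:
  [0→1]: (18.46+14.77)/2 × 1 = 16.615
  [1→2.5]: (14.77+10.58)/2 × 1.5 = 19.0125
  [2.5→4.5]: (10.58+6.78)/2 × 2 = 17.36
  [4.5→7.5]: (6.78+3.47)/2 × 3 = 15.375
  Sum = 68.3625 mcg/mL·hr

AUC = 68.4 mcg/mL·hr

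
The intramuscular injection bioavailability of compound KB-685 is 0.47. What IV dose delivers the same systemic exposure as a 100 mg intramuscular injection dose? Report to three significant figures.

D_iv = 47.0 mg

Systemic exposure from an extravascular dose = F × D_ev, so the equivalent IV dose is F × D_ev.
D_iv = F × D_ev = 0.47 × 100 = 47 mg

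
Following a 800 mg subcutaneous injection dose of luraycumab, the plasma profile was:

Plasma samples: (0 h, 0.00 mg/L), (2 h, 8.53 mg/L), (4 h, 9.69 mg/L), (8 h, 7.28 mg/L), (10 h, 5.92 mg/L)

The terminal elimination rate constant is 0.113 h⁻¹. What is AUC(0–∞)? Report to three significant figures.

AUC = 126 mg/L·h

Trapezoidal AUC_0→10:
  [0→2]: (0.00+8.53)/2 × 2 = 8.53
  [2→4]: (8.53+9.69)/2 × 2 = 18.22
  [4→8]: (9.69+7.28)/2 × 4 = 33.94
  [8→10]: (7.28+5.92)/2 × 2 = 13.2
  Sum = 73.89 mg/L·h
Extrapolated tail: C_last / k_e = 5.92 / 0.113 = 52.389
AUC_0→∞ = 73.89 + 52.389 = 126.279 mg/L·h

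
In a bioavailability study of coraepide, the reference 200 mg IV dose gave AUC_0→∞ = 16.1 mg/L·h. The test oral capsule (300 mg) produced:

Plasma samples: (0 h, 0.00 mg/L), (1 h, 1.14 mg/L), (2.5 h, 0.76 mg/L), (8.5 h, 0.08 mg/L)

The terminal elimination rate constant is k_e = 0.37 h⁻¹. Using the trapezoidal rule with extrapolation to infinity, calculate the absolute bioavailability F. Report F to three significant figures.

Trapezoidal AUC_0→8.5 (oral capsule):
  [0→1]: (0.00+1.14)/2 × 1 = 0.57
  [1→2.5]: (1.14+0.76)/2 × 1.5 = 1.425
  [2.5→8.5]: (0.76+0.08)/2 × 6 = 2.52
  Sum = 4.515 mg/L·h
Tail: C_last/k_e = 0.08/0.37 = 0.216
AUC_0→∞ (oral capsule) = 4.515 + 0.216 = 4.731 mg/L·h
F = (AUC_ev/D_ev)/(AUC_iv/D_iv) = (4.731/300)/(16.1/200) = 0.01577/0.0805 = 0.1959

F = 0.196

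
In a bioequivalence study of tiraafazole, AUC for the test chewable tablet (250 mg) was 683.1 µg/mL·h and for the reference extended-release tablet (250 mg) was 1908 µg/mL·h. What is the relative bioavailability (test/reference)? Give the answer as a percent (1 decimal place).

F_rel = 35.8%

F_rel = (AUC_test/D_test) / (AUC_ref/D_ref)
      = (683.1/250) / (1908/250)
      = 2.7324 / 7.632 = 0.3580 = 35.80%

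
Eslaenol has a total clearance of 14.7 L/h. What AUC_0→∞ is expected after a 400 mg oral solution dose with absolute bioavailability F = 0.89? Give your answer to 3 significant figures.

AUC_0→∞ = F × Dose / CL
        = 0.89 × 400 / 14.7 = 24.2177 mg/L·h

AUC = 24.2 mg/L·h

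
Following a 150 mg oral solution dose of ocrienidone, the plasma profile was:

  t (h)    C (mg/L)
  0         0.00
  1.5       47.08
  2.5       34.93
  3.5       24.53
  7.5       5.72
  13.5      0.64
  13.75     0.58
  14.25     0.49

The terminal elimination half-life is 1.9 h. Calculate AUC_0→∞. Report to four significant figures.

AUC = 187.4 mg/L·h

Trapezoidal AUC_0→14.25:
  [0→1.5]: (0.00+47.08)/2 × 1.5 = 35.31
  [1.5→2.5]: (47.08+34.93)/2 × 1 = 41.005
  [2.5→3.5]: (34.93+24.53)/2 × 1 = 29.73
  [3.5→7.5]: (24.53+5.72)/2 × 4 = 60.5
  [7.5→13.5]: (5.72+0.64)/2 × 6 = 19.08
  [13.5→13.75]: (0.64+0.58)/2 × 0.25 = 0.1525
  [13.75→14.25]: (0.58+0.49)/2 × 0.5 = 0.2675
  Sum = 186.045 mg/L·h
k_e = ln2 / t½ = 0.693147 / 1.9 = 0.3648 h^-1
Extrapolated tail: C_last / k_e = 0.49 / 0.3648 = 1.343
AUC_0→∞ = 186.045 + 1.343 = 187.388 mg/L·h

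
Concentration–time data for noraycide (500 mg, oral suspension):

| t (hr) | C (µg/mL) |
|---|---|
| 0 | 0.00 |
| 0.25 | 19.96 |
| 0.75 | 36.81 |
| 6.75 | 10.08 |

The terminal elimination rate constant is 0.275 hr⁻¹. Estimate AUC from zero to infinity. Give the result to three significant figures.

Trapezoidal AUC_0→6.75:
  [0→0.25]: (0.00+19.96)/2 × 0.25 = 2.495
  [0.25→0.75]: (19.96+36.81)/2 × 0.5 = 14.1925
  [0.75→6.75]: (36.81+10.08)/2 × 6 = 140.67
  Sum = 157.3575 µg/mL·hr
Extrapolated tail: C_last / k_e = 10.08 / 0.275 = 36.655
AUC_0→∞ = 157.3575 + 36.655 = 194.0125 µg/mL·hr

AUC = 194 µg/mL·hr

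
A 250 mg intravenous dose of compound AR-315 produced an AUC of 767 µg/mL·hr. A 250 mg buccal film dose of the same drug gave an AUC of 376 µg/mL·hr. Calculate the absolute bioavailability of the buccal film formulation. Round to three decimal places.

F = (AUC_ev / D_ev) / (AUC_iv / D_iv)
  = (376/250) / (767/250)
  = 1.504 / 3.068 = 0.4902

F = 0.490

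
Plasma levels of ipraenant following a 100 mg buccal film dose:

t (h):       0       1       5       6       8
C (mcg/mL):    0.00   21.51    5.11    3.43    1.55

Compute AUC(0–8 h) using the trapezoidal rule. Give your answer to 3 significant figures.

AUC = 73.2 mcg/mL·h

Trapezoidal AUC_0→8:
  [0→1]: (0.00+21.51)/2 × 1 = 10.755
  [1→5]: (21.51+5.11)/2 × 4 = 53.24
  [5→6]: (5.11+3.43)/2 × 1 = 4.27
  [6→8]: (3.43+1.55)/2 × 2 = 4.98
  Sum = 73.245 mcg/mL·h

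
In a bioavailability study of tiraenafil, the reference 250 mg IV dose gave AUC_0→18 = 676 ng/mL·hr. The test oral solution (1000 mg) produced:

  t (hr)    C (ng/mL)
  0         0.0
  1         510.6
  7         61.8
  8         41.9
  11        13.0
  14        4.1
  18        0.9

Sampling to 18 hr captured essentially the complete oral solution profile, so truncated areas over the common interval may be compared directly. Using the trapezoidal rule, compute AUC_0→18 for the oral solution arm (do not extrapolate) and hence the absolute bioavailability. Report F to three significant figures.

Trapezoidal AUC_0→18 (oral solution):
  [0→1]: (0.0+510.6)/2 × 1 = 255.3
  [1→7]: (510.6+61.8)/2 × 6 = 1717.2
  [7→8]: (61.8+41.9)/2 × 1 = 51.85
  [8→11]: (41.9+13.0)/2 × 3 = 82.35
  [11→14]: (13.0+4.1)/2 × 3 = 25.65
  [14→18]: (4.1+0.9)/2 × 4 = 10.0
  Sum = 2142.35 ng/mL·hr
F = (AUC_ev/D_ev)/(AUC_iv/D_iv) = (2142.35/1000)/(676/250) = 2.14235/2.704 = 0.7923

F = 0.792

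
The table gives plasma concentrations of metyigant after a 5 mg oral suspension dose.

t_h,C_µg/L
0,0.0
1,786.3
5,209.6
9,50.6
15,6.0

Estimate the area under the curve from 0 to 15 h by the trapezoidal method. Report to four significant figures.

AUC = 3075 µg/L·h

Trapezoidal AUC_0→15:
  [0→1]: (0.0+786.3)/2 × 1 = 393.15
  [1→5]: (786.3+209.6)/2 × 4 = 1991.8
  [5→9]: (209.6+50.6)/2 × 4 = 520.4
  [9→15]: (50.6+6.0)/2 × 6 = 169.8
  Sum = 3075.15 µg/L·h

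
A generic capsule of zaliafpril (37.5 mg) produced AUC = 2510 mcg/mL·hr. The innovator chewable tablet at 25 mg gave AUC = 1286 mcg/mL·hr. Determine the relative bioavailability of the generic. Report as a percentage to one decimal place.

F_rel = 130.1%

F_rel = (AUC_test/D_test) / (AUC_ref/D_ref)
      = (2510/37.5) / (1286/25)
      = 66.9333 / 51.44 = 1.3012 = 130.12%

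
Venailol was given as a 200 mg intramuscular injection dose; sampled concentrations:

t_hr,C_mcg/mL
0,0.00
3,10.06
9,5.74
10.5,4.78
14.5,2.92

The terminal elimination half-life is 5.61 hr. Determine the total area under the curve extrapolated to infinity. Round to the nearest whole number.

Trapezoidal AUC_0→14.5:
  [0→3]: (0.00+10.06)/2 × 3 = 15.09
  [3→9]: (10.06+5.74)/2 × 6 = 47.4
  [9→10.5]: (5.74+4.78)/2 × 1.5 = 7.89
  [10.5→14.5]: (4.78+2.92)/2 × 4 = 15.4
  Sum = 85.78 mcg/mL·hr
k_e = ln2 / t½ = 0.693147 / 5.61 = 0.1236 hr^-1
Extrapolated tail: C_last / k_e = 2.92 / 0.1236 = 23.625
AUC_0→∞ = 85.78 + 23.625 = 109.405 mcg/mL·hr

AUC = 109 mcg/mL·hr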